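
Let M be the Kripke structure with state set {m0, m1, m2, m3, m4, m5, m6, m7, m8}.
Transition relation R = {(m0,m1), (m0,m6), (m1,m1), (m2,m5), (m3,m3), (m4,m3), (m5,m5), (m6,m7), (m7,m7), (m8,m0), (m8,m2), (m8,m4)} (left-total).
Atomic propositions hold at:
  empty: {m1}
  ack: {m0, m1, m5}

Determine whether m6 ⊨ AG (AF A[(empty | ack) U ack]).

No

Sat(empty | ack) = {m0, m1, m5}
A[(empty | ack) U ack]: least fixpoint, start Z0 = Sat(ack) = {m0, m1, m5}, add states in Sat(empty | ack) with every successor in Z. Already a fixed point.
Sat(A[(empty | ack) U ack]) = {m0, m1, m5}
AF A[(empty | ack) U ack]: least fixpoint, start Z0 = {m0, m1, m5}, add states with every successor in Z. Z1 = {m0, m1, m2, m5}; fixed.
Sat(AF A[(empty | ack) U ack]) = {m0, m1, m2, m5}
AG (AF A[(empty | ack) U ack]): greatest fixpoint, start Z0 = {m0, m1, m2, m5}, keep only states in Sat with every successor in Z. Z1 = {m1, m2, m5}; fixed.
Sat(AG (AF A[(empty | ack) U ack])) = {m1, m2, m5}
m6 ∉ Sat(AG (AF A[(empty | ack) U ack])) = {m1, m2, m5}, so the formula does not hold at m6.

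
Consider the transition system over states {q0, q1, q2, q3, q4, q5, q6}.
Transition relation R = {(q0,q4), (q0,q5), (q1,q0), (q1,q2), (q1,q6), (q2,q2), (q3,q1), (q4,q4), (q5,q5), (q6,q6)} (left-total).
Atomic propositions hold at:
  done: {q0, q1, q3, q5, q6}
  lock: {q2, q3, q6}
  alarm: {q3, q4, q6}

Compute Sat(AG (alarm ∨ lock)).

{q2, q4, q6}

Sat(alarm ∨ lock) = {q2, q3, q4, q6}
AG (alarm ∨ lock): greatest fixpoint, start Z0 = {q2, q3, q4, q6}, keep only states in Sat with every successor in Z. Z1 = {q2, q4, q6}; fixed.
Sat(AG (alarm ∨ lock)) = {q2, q4, q6}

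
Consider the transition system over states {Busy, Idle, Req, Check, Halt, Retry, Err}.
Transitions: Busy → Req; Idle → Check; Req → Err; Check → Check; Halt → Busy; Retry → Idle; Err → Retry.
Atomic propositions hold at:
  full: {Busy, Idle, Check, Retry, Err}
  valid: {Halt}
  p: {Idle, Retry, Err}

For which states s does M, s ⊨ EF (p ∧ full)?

Sat(p ∧ full) = {Idle, Retry, Err}
EF (p ∧ full): least fixpoint, start Z0 = {Idle, Retry, Err}, add states with some successor in Z. Z1 = {Idle, Req, Retry, Err}; Z2 = {Busy, Idle, Req, Retry, Err}; Z3 = {Busy, Idle, Req, Halt, Retry, Err}; fixed.
Sat(EF (p ∧ full)) = {Busy, Idle, Req, Halt, Retry, Err}

{Busy, Idle, Req, Halt, Retry, Err}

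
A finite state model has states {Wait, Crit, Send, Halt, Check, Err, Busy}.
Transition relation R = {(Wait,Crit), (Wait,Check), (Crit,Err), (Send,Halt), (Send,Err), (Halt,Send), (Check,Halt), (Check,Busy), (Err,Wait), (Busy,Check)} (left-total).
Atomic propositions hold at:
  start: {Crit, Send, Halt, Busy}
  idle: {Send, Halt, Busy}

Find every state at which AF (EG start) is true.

EG start: greatest fixpoint, start Z0 = {Crit, Send, Halt, Busy}, keep only states in Sat with some successor in Z. Z1 = {Send, Halt}; fixed.
Sat(EG start) = {Send, Halt}
AF (EG start): least fixpoint, start Z0 = {Send, Halt}, add states with every successor in Z. Already a fixed point.
Sat(AF (EG start)) = {Send, Halt}

{Send, Halt}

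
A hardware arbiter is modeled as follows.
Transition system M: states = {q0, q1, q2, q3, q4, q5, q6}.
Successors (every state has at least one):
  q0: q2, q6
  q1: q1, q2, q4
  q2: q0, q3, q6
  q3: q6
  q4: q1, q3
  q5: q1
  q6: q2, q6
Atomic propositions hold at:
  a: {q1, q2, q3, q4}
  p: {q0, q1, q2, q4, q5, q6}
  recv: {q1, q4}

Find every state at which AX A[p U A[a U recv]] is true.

A[a U recv]: least fixpoint, start Z0 = Sat(recv) = {q1, q4}, add states in Sat(a) with every successor in Z. Already a fixed point.
Sat(A[a U recv]) = {q1, q4}
A[p U A[a U recv]]: least fixpoint, start Z0 = Sat(A[a U recv]) = {q1, q4}, add states in Sat(p) with every successor in Z. Z1 = {q1, q4, q5}; fixed.
Sat(A[p U A[a U recv]]) = {q1, q4, q5}
Sat(AX A[p U A[a U recv]]) = {s : every successor in {q1, q4, q5}} = {q5}

{q5}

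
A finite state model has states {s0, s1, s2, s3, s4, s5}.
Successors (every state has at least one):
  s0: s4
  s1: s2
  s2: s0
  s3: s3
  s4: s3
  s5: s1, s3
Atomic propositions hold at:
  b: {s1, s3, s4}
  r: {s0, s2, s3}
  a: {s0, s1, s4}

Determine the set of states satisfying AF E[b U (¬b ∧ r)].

{s0, s1, s2}

Sat(¬b) = {s0, s2, s5}
Sat(¬b ∧ r) = {s0, s2}
E[b U (¬b ∧ r)]: least fixpoint, start Z0 = Sat((¬b ∧ r)) = {s0, s2}, add states in Sat(b) with some successor in Z. Z1 = {s0, s1, s2}; fixed.
Sat(E[b U (¬b ∧ r)]) = {s0, s1, s2}
AF E[b U (¬b ∧ r)]: least fixpoint, start Z0 = {s0, s1, s2}, add states with every successor in Z. Already a fixed point.
Sat(AF E[b U (¬b ∧ r)]) = {s0, s1, s2}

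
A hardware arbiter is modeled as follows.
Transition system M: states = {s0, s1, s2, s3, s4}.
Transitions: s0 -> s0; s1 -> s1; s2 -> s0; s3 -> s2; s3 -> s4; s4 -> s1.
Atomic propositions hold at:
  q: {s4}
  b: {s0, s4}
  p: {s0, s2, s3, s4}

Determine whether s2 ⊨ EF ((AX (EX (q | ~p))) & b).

No

Sat(~p) = {s1}
Sat(q | ~p) = {s1, s4}
Sat(EX (q | ~p)) = {s : some successor in {s1, s4}} = {s1, s3, s4}
Sat(AX (EX (q | ~p))) = {s : every successor in {s1, s3, s4}} = {s1, s4}
Sat((AX (EX (q | ~p))) & b) = {s4}
EF ((AX (EX (q | ~p))) & b): least fixpoint, start Z0 = {s4}, add states with some successor in Z. Z1 = {s3, s4}; fixed.
Sat(EF ((AX (EX (q | ~p))) & b)) = {s3, s4}
s2 ∉ Sat(EF ((AX (EX (q | ~p))) & b)) = {s3, s4}, so the formula does not hold at s2.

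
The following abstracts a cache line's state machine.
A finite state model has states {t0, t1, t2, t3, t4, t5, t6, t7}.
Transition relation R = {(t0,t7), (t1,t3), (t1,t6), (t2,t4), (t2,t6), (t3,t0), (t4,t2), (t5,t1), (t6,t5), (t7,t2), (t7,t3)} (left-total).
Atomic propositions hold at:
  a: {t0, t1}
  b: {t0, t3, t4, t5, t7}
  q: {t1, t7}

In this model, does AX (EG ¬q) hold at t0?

Sat(¬q) = {t0, t2, t3, t4, t5, t6}
EG ¬q: greatest fixpoint, start Z0 = {t0, t2, t3, t4, t5, t6}, keep only states in Sat with some successor in Z. Z1 = {t2, t3, t4, t6}; Z2 = {t2, t4}; fixed.
Sat(EG ¬q) = {t2, t4}
Sat(AX (EG ¬q)) = {s : every successor in {t2, t4}} = {t4}
t0 ∉ Sat(AX (EG ¬q)) = {t4}, so the formula does not hold at t0.

No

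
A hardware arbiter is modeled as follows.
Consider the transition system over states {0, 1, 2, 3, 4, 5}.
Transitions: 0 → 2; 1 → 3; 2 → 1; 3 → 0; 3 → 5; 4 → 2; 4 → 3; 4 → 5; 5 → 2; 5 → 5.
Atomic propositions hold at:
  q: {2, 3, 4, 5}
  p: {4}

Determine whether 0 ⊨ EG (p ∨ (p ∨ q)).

Sat(p ∨ q) = {2, 3, 4, 5}
Sat(p ∨ (p ∨ q)) = {2, 3, 4, 5}
EG (p ∨ (p ∨ q)): greatest fixpoint, start Z0 = {2, 3, 4, 5}, keep only states in Sat with some successor in Z. Z1 = {3, 4, 5}; fixed.
Sat(EG (p ∨ (p ∨ q))) = {3, 4, 5}
0 ∉ Sat(EG (p ∨ (p ∨ q))) = {3, 4, 5}, so the formula does not hold at 0.

No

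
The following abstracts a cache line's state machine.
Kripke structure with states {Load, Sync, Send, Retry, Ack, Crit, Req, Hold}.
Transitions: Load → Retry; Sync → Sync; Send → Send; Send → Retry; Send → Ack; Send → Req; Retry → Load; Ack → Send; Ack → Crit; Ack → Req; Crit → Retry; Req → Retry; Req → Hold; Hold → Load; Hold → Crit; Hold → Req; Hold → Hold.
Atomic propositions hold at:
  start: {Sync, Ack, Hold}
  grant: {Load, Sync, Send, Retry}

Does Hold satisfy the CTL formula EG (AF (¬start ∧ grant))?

No

Sat(¬start) = {Load, Send, Retry, Crit, Req}
Sat(¬start ∧ grant) = {Load, Send, Retry}
AF (¬start ∧ grant): least fixpoint, start Z0 = {Load, Send, Retry}, add states with every successor in Z. Z1 = {Load, Send, Retry, Crit}; fixed.
Sat(AF (¬start ∧ grant)) = {Load, Send, Retry, Crit}
EG (AF (¬start ∧ grant)): greatest fixpoint, start Z0 = {Load, Send, Retry, Crit}, keep only states in Sat with some successor in Z. Already a fixed point.
Sat(EG (AF (¬start ∧ grant))) = {Load, Send, Retry, Crit}
Hold ∉ Sat(EG (AF (¬start ∧ grant))) = {Load, Send, Retry, Crit}, so the formula does not hold at Hold.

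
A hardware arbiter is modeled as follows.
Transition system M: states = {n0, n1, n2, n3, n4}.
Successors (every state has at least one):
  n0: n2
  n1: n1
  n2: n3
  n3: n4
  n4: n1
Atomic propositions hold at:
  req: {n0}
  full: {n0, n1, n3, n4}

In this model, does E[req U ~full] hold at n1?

No

Sat(~full) = {n2}
E[req U ~full]: least fixpoint, start Z0 = Sat(~full) = {n2}, add states in Sat(req) with some successor in Z. Z1 = {n0, n2}; fixed.
Sat(E[req U ~full]) = {n0, n2}
n1 ∉ Sat(E[req U ~full]) = {n0, n2}, so the formula does not hold at n1.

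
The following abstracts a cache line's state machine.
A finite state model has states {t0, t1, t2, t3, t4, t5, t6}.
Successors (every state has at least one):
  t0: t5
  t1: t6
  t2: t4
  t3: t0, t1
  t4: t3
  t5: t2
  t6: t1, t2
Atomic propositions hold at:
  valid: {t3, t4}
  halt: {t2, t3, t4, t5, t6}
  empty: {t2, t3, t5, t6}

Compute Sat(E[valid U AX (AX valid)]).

Sat(AX valid) = {s : every successor in {t3, t4}} = {t2, t4}
Sat(AX (AX valid)) = {s : every successor in {t2, t4}} = {t2, t5}
E[valid U AX (AX valid)]: least fixpoint, start Z0 = Sat(AX (AX valid)) = {t2, t5}, add states in Sat(valid) with some successor in Z. Already a fixed point.
Sat(E[valid U AX (AX valid)]) = {t2, t5}

{t2, t5}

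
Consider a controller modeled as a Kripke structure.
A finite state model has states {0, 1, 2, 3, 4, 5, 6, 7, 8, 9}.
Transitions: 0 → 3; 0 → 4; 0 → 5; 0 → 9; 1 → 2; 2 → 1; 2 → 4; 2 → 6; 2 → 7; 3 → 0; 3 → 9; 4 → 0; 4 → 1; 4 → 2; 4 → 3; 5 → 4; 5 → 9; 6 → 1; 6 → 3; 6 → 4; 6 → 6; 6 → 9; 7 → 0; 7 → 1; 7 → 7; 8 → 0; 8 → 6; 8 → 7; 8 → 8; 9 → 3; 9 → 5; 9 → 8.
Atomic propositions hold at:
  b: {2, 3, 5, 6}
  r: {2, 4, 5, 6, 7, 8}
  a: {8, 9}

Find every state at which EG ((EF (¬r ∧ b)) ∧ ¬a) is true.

Sat(¬r) = {0, 1, 3, 9}
Sat(¬r ∧ b) = {3}
EF (¬r ∧ b): least fixpoint, start Z0 = {3}, add states with some successor in Z. Z1 = {0, 3, 4, 6, 9}; Z2 = {0, 2, 3, 4, 5, 6, 7, 8, 9}; Z3 = {0, 1, 2, 3, 4, 5, 6, 7, 8, 9}; fixed.
Sat(EF (¬r ∧ b)) = {0, 1, 2, 3, 4, 5, 6, 7, 8, 9}
Sat(¬a) = {0, 1, 2, 3, 4, 5, 6, 7}
Sat((EF (¬r ∧ b)) ∧ ¬a) = {0, 1, 2, 3, 4, 5, 6, 7}
EG ((EF (¬r ∧ b)) ∧ ¬a): greatest fixpoint, start Z0 = {0, 1, 2, 3, 4, 5, 6, 7}, keep only states in Sat with some successor in Z. Already a fixed point.
Sat(EG ((EF (¬r ∧ b)) ∧ ¬a)) = {0, 1, 2, 3, 4, 5, 6, 7}

{0, 1, 2, 3, 4, 5, 6, 7}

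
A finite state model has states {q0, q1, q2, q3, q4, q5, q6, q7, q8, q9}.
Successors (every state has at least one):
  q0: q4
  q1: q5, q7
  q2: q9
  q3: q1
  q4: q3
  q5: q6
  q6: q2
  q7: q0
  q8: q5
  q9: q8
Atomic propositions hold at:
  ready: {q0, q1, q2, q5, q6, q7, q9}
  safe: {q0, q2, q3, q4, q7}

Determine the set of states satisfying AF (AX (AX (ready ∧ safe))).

Sat(ready ∧ safe) = {q0, q2, q7}
Sat(AX (ready ∧ safe)) = {s : every successor in {q0, q2, q7}} = {q6, q7}
Sat(AX (AX (ready ∧ safe))) = {s : every successor in {q6, q7}} = {q5}
AF (AX (AX (ready ∧ safe))): least fixpoint, start Z0 = {q5}, add states with every successor in Z. Z1 = {q5, q8}; Z2 = {q5, q8, q9}; Z3 = {q2, q5, q8, q9}; Z4 = {q2, q5, q6, q8, q9}; fixed.
Sat(AF (AX (AX (ready ∧ safe)))) = {q2, q5, q6, q8, q9}

{q2, q5, q6, q8, q9}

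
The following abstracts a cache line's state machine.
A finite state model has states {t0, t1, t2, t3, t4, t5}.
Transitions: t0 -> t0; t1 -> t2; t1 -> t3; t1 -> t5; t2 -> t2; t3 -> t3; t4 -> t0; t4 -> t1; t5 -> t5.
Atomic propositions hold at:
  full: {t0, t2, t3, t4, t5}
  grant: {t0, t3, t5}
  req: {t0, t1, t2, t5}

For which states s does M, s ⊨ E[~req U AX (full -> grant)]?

{t0, t3, t4, t5}

Sat(~req) = {t3, t4}
Sat(full -> grant) = {t0, t1, t3, t5}
Sat(AX (full -> grant)) = {s : every successor in {t0, t1, t3, t5}} = {t0, t3, t4, t5}
E[~req U AX (full -> grant)]: least fixpoint, start Z0 = Sat(AX (full -> grant)) = {t0, t3, t4, t5}, add states in Sat(~req) with some successor in Z. Already a fixed point.
Sat(E[~req U AX (full -> grant)]) = {t0, t3, t4, t5}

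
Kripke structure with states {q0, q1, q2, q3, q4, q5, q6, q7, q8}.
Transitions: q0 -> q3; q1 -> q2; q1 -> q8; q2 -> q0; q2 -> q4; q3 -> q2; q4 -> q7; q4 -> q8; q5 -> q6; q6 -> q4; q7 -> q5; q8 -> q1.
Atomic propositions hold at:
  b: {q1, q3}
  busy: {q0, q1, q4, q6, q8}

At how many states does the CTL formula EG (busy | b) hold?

4

Sat(busy | b) = {q0, q1, q3, q4, q6, q8}
EG (busy | b): greatest fixpoint, start Z0 = {q0, q1, q3, q4, q6, q8}, keep only states in Sat with some successor in Z. Z1 = {q0, q1, q4, q6, q8}; Z2 = {q1, q4, q6, q8}; fixed.
Sat(EG (busy | b)) = {q1, q4, q6, q8}
|Sat(EG (busy | b))| = |{q1, q4, q6, q8}| = 4.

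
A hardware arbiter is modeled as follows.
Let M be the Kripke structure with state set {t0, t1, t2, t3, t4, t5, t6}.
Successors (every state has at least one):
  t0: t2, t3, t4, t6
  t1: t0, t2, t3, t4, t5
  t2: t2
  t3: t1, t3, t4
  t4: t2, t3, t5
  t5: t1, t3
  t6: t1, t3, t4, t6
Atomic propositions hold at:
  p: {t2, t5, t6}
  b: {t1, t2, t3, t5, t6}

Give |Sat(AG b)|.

AG b: greatest fixpoint, start Z0 = {t1, t2, t3, t5, t6}, keep only states in Sat with every successor in Z. Z1 = {t2, t5}; Z2 = {t2}; fixed.
Sat(AG b) = {t2}
|Sat(AG b)| = |{t2}| = 1.

1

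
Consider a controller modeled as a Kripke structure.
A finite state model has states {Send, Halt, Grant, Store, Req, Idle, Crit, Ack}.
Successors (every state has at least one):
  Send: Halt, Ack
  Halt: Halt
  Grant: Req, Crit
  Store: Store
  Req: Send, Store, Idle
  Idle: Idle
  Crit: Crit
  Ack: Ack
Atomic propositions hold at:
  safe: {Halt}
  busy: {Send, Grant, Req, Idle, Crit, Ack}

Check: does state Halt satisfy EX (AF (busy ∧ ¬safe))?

No

Sat(¬safe) = {Send, Grant, Store, Req, Idle, Crit, Ack}
Sat(busy ∧ ¬safe) = {Send, Grant, Req, Idle, Crit, Ack}
AF (busy ∧ ¬safe): least fixpoint, start Z0 = {Send, Grant, Req, Idle, Crit, Ack}, add states with every successor in Z. Already a fixed point.
Sat(AF (busy ∧ ¬safe)) = {Send, Grant, Req, Idle, Crit, Ack}
Sat(EX (AF (busy ∧ ¬safe))) = {s : some successor in {Send, Grant, Req, Idle, Crit, Ack}} = {Send, Grant, Req, Idle, Crit, Ack}
Halt ∉ Sat(EX (AF (busy ∧ ¬safe))) = {Send, Grant, Req, Idle, Crit, Ack}, so the formula does not hold at Halt.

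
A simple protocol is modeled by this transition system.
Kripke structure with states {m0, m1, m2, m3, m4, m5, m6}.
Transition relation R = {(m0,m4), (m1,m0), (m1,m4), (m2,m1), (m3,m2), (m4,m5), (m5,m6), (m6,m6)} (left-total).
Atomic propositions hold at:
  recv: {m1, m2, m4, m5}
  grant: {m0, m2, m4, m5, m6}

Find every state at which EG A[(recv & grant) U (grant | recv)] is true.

{m0, m1, m2, m4, m5, m6}

Sat(recv & grant) = {m2, m4, m5}
Sat(grant | recv) = {m0, m1, m2, m4, m5, m6}
A[(recv & grant) U (grant | recv)]: least fixpoint, start Z0 = Sat((grant | recv)) = {m0, m1, m2, m4, m5, m6}, add states in Sat(recv & grant) with every successor in Z. Already a fixed point.
Sat(A[(recv & grant) U (grant | recv)]) = {m0, m1, m2, m4, m5, m6}
EG A[(recv & grant) U (grant | recv)]: greatest fixpoint, start Z0 = {m0, m1, m2, m4, m5, m6}, keep only states in Sat with some successor in Z. Already a fixed point.
Sat(EG A[(recv & grant) U (grant | recv)]) = {m0, m1, m2, m4, m5, m6}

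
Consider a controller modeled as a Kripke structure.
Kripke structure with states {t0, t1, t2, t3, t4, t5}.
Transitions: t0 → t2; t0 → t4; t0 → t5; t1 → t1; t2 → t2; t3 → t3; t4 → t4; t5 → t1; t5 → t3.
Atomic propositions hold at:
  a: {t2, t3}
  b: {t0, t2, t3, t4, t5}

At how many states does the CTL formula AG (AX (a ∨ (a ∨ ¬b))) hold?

4

Sat(¬b) = {t1}
Sat(a ∨ ¬b) = {t1, t2, t3}
Sat(a ∨ (a ∨ ¬b)) = {t1, t2, t3}
Sat(AX (a ∨ (a ∨ ¬b))) = {s : every successor in {t1, t2, t3}} = {t1, t2, t3, t5}
AG (AX (a ∨ (a ∨ ¬b))): greatest fixpoint, start Z0 = {t1, t2, t3, t5}, keep only states in Sat with every successor in Z. Already a fixed point.
Sat(AG (AX (a ∨ (a ∨ ¬b)))) = {t1, t2, t3, t5}
|Sat(AG (AX (a ∨ (a ∨ ¬b))))| = |{t1, t2, t3, t5}| = 4.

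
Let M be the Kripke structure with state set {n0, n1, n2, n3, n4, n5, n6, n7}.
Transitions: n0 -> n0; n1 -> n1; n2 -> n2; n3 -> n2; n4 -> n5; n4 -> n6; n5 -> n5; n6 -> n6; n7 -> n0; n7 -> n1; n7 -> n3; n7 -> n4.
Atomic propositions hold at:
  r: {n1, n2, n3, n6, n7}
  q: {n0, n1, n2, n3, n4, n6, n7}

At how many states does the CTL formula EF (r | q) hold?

7

Sat(r | q) = {n0, n1, n2, n3, n4, n6, n7}
EF (r | q): least fixpoint, start Z0 = {n0, n1, n2, n3, n4, n6, n7}, add states with some successor in Z. Already a fixed point.
Sat(EF (r | q)) = {n0, n1, n2, n3, n4, n6, n7}
|Sat(EF (r | q))| = |{n0, n1, n2, n3, n4, n6, n7}| = 7.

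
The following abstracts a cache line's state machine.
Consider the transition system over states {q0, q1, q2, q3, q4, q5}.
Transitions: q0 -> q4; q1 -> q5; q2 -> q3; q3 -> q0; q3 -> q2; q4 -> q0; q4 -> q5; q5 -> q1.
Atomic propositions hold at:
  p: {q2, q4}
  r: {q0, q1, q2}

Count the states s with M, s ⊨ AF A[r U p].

A[r U p]: least fixpoint, start Z0 = Sat(p) = {q2, q4}, add states in Sat(r) with every successor in Z. Z1 = {q0, q2, q4}; fixed.
Sat(A[r U p]) = {q0, q2, q4}
AF A[r U p]: least fixpoint, start Z0 = {q0, q2, q4}, add states with every successor in Z. Z1 = {q0, q2, q3, q4}; fixed.
Sat(AF A[r U p]) = {q0, q2, q3, q4}
|Sat(AF A[r U p])| = |{q0, q2, q3, q4}| = 4.

4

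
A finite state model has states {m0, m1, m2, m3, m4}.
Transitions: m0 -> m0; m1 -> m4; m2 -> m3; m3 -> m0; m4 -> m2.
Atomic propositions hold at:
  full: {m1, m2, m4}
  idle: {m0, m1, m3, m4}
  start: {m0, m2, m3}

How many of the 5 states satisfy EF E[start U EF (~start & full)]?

2

Sat(~start) = {m1, m4}
Sat(~start & full) = {m1, m4}
EF (~start & full): least fixpoint, start Z0 = {m1, m4}, add states with some successor in Z. Already a fixed point.
Sat(EF (~start & full)) = {m1, m4}
E[start U EF (~start & full)]: least fixpoint, start Z0 = Sat(EF (~start & full)) = {m1, m4}, add states in Sat(start) with some successor in Z. Already a fixed point.
Sat(E[start U EF (~start & full)]) = {m1, m4}
EF E[start U EF (~start & full)]: least fixpoint, start Z0 = {m1, m4}, add states with some successor in Z. Already a fixed point.
Sat(EF E[start U EF (~start & full)]) = {m1, m4}
|Sat(EF E[start U EF (~start & full)])| = |{m1, m4}| = 2.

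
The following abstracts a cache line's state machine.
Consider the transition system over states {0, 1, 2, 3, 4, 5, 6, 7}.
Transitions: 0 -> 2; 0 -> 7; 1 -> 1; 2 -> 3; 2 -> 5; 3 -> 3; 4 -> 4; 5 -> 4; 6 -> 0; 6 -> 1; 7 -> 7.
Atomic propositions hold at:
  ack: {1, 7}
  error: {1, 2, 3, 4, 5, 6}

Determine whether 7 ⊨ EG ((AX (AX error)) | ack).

Sat(AX error) = {s : every successor in {1, 2, 3, 4, 5, 6}} = {1, 2, 3, 4, 5}
Sat(AX (AX error)) = {s : every successor in {1, 2, 3, 4, 5}} = {1, 2, 3, 4, 5}
Sat((AX (AX error)) | ack) = {1, 2, 3, 4, 5, 7}
EG ((AX (AX error)) | ack): greatest fixpoint, start Z0 = {1, 2, 3, 4, 5, 7}, keep only states in Sat with some successor in Z. Already a fixed point.
Sat(EG ((AX (AX error)) | ack)) = {1, 2, 3, 4, 5, 7}
7 ∈ Sat(EG ((AX (AX error)) | ack)) = {1, 2, 3, 4, 5, 7}, so the formula holds at 7.

Yes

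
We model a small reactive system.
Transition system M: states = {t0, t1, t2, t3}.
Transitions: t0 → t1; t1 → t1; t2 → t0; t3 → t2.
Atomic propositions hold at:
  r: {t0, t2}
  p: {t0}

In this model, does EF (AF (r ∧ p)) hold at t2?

Sat(r ∧ p) = {t0}
AF (r ∧ p): least fixpoint, start Z0 = {t0}, add states with every successor in Z. Z1 = {t0, t2}; Z2 = {t0, t2, t3}; fixed.
Sat(AF (r ∧ p)) = {t0, t2, t3}
EF (AF (r ∧ p)): least fixpoint, start Z0 = {t0, t2, t3}, add states with some successor in Z. Already a fixed point.
Sat(EF (AF (r ∧ p))) = {t0, t2, t3}
t2 ∈ Sat(EF (AF (r ∧ p))) = {t0, t2, t3}, so the formula holds at t2.

Yes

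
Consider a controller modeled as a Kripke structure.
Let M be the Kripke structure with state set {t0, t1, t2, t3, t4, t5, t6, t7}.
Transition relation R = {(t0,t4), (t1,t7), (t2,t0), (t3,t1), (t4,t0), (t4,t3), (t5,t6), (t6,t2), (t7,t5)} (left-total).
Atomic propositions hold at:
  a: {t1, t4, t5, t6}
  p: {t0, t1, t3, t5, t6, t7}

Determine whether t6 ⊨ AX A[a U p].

A[a U p]: least fixpoint, start Z0 = Sat(p) = {t0, t1, t3, t5, t6, t7}, add states in Sat(a) with every successor in Z. Z1 = {t0, t1, t3, t4, t5, t6, t7}; fixed.
Sat(A[a U p]) = {t0, t1, t3, t4, t5, t6, t7}
Sat(AX A[a U p]) = {s : every successor in {t0, t1, t3, t4, t5, t6, t7}} = {t0, t1, t2, t3, t4, t5, t7}
t6 ∉ Sat(AX A[a U p]) = {t0, t1, t2, t3, t4, t5, t7}, so the formula does not hold at t6.

No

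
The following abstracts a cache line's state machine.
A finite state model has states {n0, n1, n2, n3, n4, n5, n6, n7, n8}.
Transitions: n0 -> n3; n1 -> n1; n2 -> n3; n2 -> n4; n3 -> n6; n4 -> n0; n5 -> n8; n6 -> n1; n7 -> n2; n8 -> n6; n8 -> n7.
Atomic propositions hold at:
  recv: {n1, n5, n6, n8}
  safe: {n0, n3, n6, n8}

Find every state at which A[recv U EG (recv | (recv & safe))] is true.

{n1, n5, n6, n8}

Sat(recv & safe) = {n6, n8}
Sat(recv | (recv & safe)) = {n1, n5, n6, n8}
EG (recv | (recv & safe)): greatest fixpoint, start Z0 = {n1, n5, n6, n8}, keep only states in Sat with some successor in Z. Already a fixed point.
Sat(EG (recv | (recv & safe))) = {n1, n5, n6, n8}
A[recv U EG (recv | (recv & safe))]: least fixpoint, start Z0 = Sat(EG (recv | (recv & safe))) = {n1, n5, n6, n8}, add states in Sat(recv) with every successor in Z. Already a fixed point.
Sat(A[recv U EG (recv | (recv & safe))]) = {n1, n5, n6, n8}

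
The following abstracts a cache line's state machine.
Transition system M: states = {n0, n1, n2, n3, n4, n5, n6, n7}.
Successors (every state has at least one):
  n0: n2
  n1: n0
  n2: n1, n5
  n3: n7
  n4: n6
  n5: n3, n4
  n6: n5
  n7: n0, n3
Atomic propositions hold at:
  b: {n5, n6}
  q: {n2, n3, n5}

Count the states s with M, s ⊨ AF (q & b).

3

Sat(q & b) = {n5}
AF (q & b): least fixpoint, start Z0 = {n5}, add states with every successor in Z. Z1 = {n5, n6}; Z2 = {n4, n5, n6}; fixed.
Sat(AF (q & b)) = {n4, n5, n6}
|Sat(AF (q & b))| = |{n4, n5, n6}| = 3.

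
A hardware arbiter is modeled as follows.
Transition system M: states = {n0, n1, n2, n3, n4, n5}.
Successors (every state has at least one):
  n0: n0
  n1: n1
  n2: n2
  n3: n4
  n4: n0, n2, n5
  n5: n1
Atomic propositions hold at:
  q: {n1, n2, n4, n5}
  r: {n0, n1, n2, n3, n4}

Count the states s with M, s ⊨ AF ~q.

Sat(~q) = {n0, n3}
AF ~q: least fixpoint, start Z0 = {n0, n3}, add states with every successor in Z. Already a fixed point.
Sat(AF ~q) = {n0, n3}
|Sat(AF ~q)| = |{n0, n3}| = 2.

2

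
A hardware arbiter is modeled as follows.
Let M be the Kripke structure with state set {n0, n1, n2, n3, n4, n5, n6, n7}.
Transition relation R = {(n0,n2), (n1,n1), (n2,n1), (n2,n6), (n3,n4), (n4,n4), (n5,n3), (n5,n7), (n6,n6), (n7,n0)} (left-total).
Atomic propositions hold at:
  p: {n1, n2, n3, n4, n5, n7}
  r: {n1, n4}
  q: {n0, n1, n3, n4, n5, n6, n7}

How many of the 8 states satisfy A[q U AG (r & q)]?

Sat(r & q) = {n1, n4}
AG (r & q): greatest fixpoint, start Z0 = {n1, n4}, keep only states in Sat with every successor in Z. Already a fixed point.
Sat(AG (r & q)) = {n1, n4}
A[q U AG (r & q)]: least fixpoint, start Z0 = Sat(AG (r & q)) = {n1, n4}, add states in Sat(q) with every successor in Z. Z1 = {n1, n3, n4}; fixed.
Sat(A[q U AG (r & q)]) = {n1, n3, n4}
|Sat(A[q U AG (r & q)])| = |{n1, n3, n4}| = 3.

3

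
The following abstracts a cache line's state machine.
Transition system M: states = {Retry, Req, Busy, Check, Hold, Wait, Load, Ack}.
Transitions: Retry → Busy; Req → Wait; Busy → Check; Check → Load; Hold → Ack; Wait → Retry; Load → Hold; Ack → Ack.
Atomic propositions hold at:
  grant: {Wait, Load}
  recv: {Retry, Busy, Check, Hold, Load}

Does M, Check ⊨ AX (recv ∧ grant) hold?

Sat(recv ∧ grant) = {Load}
Sat(AX (recv ∧ grant)) = {s : every successor in {Load}} = {Check}
Check ∈ Sat(AX (recv ∧ grant)) = {Check}, so the formula holds at Check.

Yes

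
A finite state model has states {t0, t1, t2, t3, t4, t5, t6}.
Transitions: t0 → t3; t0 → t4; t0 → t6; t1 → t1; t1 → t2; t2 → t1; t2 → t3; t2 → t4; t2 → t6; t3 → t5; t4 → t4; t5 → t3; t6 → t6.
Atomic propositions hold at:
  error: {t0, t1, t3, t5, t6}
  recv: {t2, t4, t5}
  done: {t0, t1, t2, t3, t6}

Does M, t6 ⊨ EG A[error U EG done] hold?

EG done: greatest fixpoint, start Z0 = {t0, t1, t2, t3, t6}, keep only states in Sat with some successor in Z. Z1 = {t0, t1, t2, t6}; fixed.
Sat(EG done) = {t0, t1, t2, t6}
A[error U EG done]: least fixpoint, start Z0 = Sat(EG done) = {t0, t1, t2, t6}, add states in Sat(error) with every successor in Z. Already a fixed point.
Sat(A[error U EG done]) = {t0, t1, t2, t6}
EG A[error U EG done]: greatest fixpoint, start Z0 = {t0, t1, t2, t6}, keep only states in Sat with some successor in Z. Already a fixed point.
Sat(EG A[error U EG done]) = {t0, t1, t2, t6}
t6 ∈ Sat(EG A[error U EG done]) = {t0, t1, t2, t6}, so the formula holds at t6.

Yes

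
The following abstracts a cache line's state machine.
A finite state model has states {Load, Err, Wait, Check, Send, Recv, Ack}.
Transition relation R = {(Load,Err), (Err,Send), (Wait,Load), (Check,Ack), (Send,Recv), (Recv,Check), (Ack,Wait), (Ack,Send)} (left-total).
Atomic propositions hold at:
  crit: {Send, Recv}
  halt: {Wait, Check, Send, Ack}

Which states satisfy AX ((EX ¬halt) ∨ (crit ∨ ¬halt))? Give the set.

Sat(¬halt) = {Load, Err, Recv}
Sat(EX ¬halt) = {s : some successor in {Load, Err, Recv}} = {Load, Wait, Send}
Sat(crit ∨ ¬halt) = {Load, Err, Send, Recv}
Sat((EX ¬halt) ∨ (crit ∨ ¬halt)) = {Load, Err, Wait, Send, Recv}
Sat(AX ((EX ¬halt) ∨ (crit ∨ ¬halt))) = {s : every successor in {Load, Err, Wait, Send, Recv}} = {Load, Err, Wait, Send, Ack}

{Load, Err, Wait, Send, Ack}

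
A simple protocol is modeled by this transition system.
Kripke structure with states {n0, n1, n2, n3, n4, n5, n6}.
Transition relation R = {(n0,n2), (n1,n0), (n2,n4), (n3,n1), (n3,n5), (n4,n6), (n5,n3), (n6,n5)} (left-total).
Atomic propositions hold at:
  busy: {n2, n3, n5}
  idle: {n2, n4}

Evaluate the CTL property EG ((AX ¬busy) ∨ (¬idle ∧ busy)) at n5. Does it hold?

Yes

Sat(¬busy) = {n0, n1, n4, n6}
Sat(AX ¬busy) = {s : every successor in {n0, n1, n4, n6}} = {n1, n2, n4}
Sat(¬idle) = {n0, n1, n3, n5, n6}
Sat(¬idle ∧ busy) = {n3, n5}
Sat((AX ¬busy) ∨ (¬idle ∧ busy)) = {n1, n2, n3, n4, n5}
EG ((AX ¬busy) ∨ (¬idle ∧ busy)): greatest fixpoint, start Z0 = {n1, n2, n3, n4, n5}, keep only states in Sat with some successor in Z. Z1 = {n2, n3, n5}; Z2 = {n3, n5}; fixed.
Sat(EG ((AX ¬busy) ∨ (¬idle ∧ busy))) = {n3, n5}
n5 ∈ Sat(EG ((AX ¬busy) ∨ (¬idle ∧ busy))) = {n3, n5}, so the formula holds at n5.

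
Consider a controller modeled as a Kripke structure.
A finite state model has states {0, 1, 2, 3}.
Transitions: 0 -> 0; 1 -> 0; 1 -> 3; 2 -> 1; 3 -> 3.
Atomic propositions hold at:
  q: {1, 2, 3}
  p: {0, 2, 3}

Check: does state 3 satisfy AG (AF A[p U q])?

A[p U q]: least fixpoint, start Z0 = Sat(q) = {1, 2, 3}, add states in Sat(p) with every successor in Z. Already a fixed point.
Sat(A[p U q]) = {1, 2, 3}
AF A[p U q]: least fixpoint, start Z0 = {1, 2, 3}, add states with every successor in Z. Already a fixed point.
Sat(AF A[p U q]) = {1, 2, 3}
AG (AF A[p U q]): greatest fixpoint, start Z0 = {1, 2, 3}, keep only states in Sat with every successor in Z. Z1 = {2, 3}; Z2 = {3}; fixed.
Sat(AG (AF A[p U q])) = {3}
3 ∈ Sat(AG (AF A[p U q])) = {3}, so the formula holds at 3.

Yes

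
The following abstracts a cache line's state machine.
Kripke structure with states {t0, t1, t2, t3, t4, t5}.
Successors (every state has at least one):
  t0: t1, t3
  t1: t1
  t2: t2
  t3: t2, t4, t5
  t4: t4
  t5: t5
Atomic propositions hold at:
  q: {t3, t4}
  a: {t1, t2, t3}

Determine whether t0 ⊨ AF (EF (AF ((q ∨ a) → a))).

Sat(q ∨ a) = {t1, t2, t3, t4}
Sat((q ∨ a) → a) = {t0, t1, t2, t3, t5}
AF ((q ∨ a) → a): least fixpoint, start Z0 = {t0, t1, t2, t3, t5}, add states with every successor in Z. Already a fixed point.
Sat(AF ((q ∨ a) → a)) = {t0, t1, t2, t3, t5}
EF (AF ((q ∨ a) → a)): least fixpoint, start Z0 = {t0, t1, t2, t3, t5}, add states with some successor in Z. Already a fixed point.
Sat(EF (AF ((q ∨ a) → a))) = {t0, t1, t2, t3, t5}
AF (EF (AF ((q ∨ a) → a))): least fixpoint, start Z0 = {t0, t1, t2, t3, t5}, add states with every successor in Z. Already a fixed point.
Sat(AF (EF (AF ((q ∨ a) → a)))) = {t0, t1, t2, t3, t5}
t0 ∈ Sat(AF (EF (AF ((q ∨ a) → a)))) = {t0, t1, t2, t3, t5}, so the formula holds at t0.

Yes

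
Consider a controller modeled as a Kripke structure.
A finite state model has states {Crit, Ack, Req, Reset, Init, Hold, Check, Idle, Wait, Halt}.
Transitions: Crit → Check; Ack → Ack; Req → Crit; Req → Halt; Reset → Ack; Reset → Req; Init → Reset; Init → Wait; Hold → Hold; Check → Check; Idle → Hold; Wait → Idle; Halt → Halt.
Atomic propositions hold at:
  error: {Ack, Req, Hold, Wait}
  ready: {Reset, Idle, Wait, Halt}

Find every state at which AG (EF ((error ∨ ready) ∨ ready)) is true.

{Ack, Hold, Idle, Wait, Halt}

Sat(error ∨ ready) = {Ack, Req, Reset, Hold, Idle, Wait, Halt}
Sat((error ∨ ready) ∨ ready) = {Ack, Req, Reset, Hold, Idle, Wait, Halt}
EF ((error ∨ ready) ∨ ready): least fixpoint, start Z0 = {Ack, Req, Reset, Hold, Idle, Wait, Halt}, add states with some successor in Z. Z1 = {Ack, Req, Reset, Init, Hold, Idle, Wait, Halt}; fixed.
Sat(EF ((error ∨ ready) ∨ ready)) = {Ack, Req, Reset, Init, Hold, Idle, Wait, Halt}
AG (EF ((error ∨ ready) ∨ ready)): greatest fixpoint, start Z0 = {Ack, Req, Reset, Init, Hold, Idle, Wait, Halt}, keep only states in Sat with every successor in Z. Z1 = {Ack, Reset, Init, Hold, Idle, Wait, Halt}; Z2 = {Ack, Init, Hold, Idle, Wait, Halt}; Z3 = {Ack, Hold, Idle, Wait, Halt}; fixed.
Sat(AG (EF ((error ∨ ready) ∨ ready))) = {Ack, Hold, Idle, Wait, Halt}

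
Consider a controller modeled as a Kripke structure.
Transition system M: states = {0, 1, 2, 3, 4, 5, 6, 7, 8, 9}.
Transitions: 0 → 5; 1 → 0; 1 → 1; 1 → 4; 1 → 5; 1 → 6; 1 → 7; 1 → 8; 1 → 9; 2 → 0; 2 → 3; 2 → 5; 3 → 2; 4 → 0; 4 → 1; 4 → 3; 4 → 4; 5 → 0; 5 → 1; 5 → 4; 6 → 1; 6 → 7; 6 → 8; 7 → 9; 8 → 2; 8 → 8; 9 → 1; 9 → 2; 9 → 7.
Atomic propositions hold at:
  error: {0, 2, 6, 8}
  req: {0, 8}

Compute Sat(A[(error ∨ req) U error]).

{0, 2, 6, 8}

Sat(error ∨ req) = {0, 2, 6, 8}
A[(error ∨ req) U error]: least fixpoint, start Z0 = Sat(error) = {0, 2, 6, 8}, add states in Sat(error ∨ req) with every successor in Z. Already a fixed point.
Sat(A[(error ∨ req) U error]) = {0, 2, 6, 8}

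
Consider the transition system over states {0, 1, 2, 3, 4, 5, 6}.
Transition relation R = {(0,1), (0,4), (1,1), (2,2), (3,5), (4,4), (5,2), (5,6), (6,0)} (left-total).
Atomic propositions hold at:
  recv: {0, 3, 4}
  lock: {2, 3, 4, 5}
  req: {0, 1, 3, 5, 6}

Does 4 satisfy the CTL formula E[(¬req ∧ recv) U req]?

No

Sat(¬req) = {2, 4}
Sat(¬req ∧ recv) = {4}
E[(¬req ∧ recv) U req]: least fixpoint, start Z0 = Sat(req) = {0, 1, 3, 5, 6}, add states in Sat(¬req ∧ recv) with some successor in Z. Already a fixed point.
Sat(E[(¬req ∧ recv) U req]) = {0, 1, 3, 5, 6}
4 ∉ Sat(E[(¬req ∧ recv) U req]) = {0, 1, 3, 5, 6}, so the formula does not hold at 4.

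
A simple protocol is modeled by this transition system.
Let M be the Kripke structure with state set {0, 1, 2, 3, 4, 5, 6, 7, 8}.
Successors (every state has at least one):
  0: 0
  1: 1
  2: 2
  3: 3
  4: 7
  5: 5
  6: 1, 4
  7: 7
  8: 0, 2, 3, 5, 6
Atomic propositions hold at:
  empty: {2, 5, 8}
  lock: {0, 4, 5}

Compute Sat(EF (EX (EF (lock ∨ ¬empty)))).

Sat(¬empty) = {0, 1, 3, 4, 6, 7}
Sat(lock ∨ ¬empty) = {0, 1, 3, 4, 5, 6, 7}
EF (lock ∨ ¬empty): least fixpoint, start Z0 = {0, 1, 3, 4, 5, 6, 7}, add states with some successor in Z. Z1 = {0, 1, 3, 4, 5, 6, 7, 8}; fixed.
Sat(EF (lock ∨ ¬empty)) = {0, 1, 3, 4, 5, 6, 7, 8}
Sat(EX (EF (lock ∨ ¬empty))) = {s : some successor in {0, 1, 3, 4, 5, 6, 7, 8}} = {0, 1, 3, 4, 5, 6, 7, 8}
EF (EX (EF (lock ∨ ¬empty))): least fixpoint, start Z0 = {0, 1, 3, 4, 5, 6, 7, 8}, add states with some successor in Z. Already a fixed point.
Sat(EF (EX (EF (lock ∨ ¬empty)))) = {0, 1, 3, 4, 5, 6, 7, 8}

{0, 1, 3, 4, 5, 6, 7, 8}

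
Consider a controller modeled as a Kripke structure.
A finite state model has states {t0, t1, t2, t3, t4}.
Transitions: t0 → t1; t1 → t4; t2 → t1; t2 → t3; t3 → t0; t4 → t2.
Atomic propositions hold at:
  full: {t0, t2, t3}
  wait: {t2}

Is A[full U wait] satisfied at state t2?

Yes

A[full U wait]: least fixpoint, start Z0 = Sat(wait) = {t2}, add states in Sat(full) with every successor in Z. Already a fixed point.
Sat(A[full U wait]) = {t2}
t2 ∈ Sat(A[full U wait]) = {t2}, so the formula holds at t2.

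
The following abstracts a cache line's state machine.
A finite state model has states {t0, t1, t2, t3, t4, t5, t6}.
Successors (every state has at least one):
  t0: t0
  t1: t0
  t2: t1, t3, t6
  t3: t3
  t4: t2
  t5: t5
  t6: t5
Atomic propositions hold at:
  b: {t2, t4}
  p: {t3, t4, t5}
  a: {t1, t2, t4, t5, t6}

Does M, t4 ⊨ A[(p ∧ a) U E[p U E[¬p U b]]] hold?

Sat(p ∧ a) = {t4, t5}
Sat(¬p) = {t0, t1, t2, t6}
E[¬p U b]: least fixpoint, start Z0 = Sat(b) = {t2, t4}, add states in Sat(¬p) with some successor in Z. Already a fixed point.
Sat(E[¬p U b]) = {t2, t4}
E[p U E[¬p U b]]: least fixpoint, start Z0 = Sat(E[¬p U b]) = {t2, t4}, add states in Sat(p) with some successor in Z. Already a fixed point.
Sat(E[p U E[¬p U b]]) = {t2, t4}
A[(p ∧ a) U E[p U E[¬p U b]]]: least fixpoint, start Z0 = Sat(E[p U E[¬p U b]]) = {t2, t4}, add states in Sat(p ∧ a) with every successor in Z. Already a fixed point.
Sat(A[(p ∧ a) U E[p U E[¬p U b]]]) = {t2, t4}
t4 ∈ Sat(A[(p ∧ a) U E[p U E[¬p U b]]]) = {t2, t4}, so the formula holds at t4.

Yes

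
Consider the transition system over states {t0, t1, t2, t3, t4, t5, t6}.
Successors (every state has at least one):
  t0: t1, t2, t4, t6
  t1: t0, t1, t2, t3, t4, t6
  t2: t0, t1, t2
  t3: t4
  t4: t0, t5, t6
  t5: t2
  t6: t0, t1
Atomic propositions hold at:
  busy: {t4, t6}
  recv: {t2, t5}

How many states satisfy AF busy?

AF busy: least fixpoint, start Z0 = {t4, t6}, add states with every successor in Z. Z1 = {t3, t4, t6}; fixed.
Sat(AF busy) = {t3, t4, t6}
|Sat(AF busy)| = |{t3, t4, t6}| = 3.

3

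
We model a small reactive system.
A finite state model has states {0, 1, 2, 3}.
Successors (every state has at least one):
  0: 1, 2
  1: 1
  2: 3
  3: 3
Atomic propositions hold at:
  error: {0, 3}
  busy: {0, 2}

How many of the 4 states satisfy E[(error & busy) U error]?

Sat(error & busy) = {0}
E[(error & busy) U error]: least fixpoint, start Z0 = Sat(error) = {0, 3}, add states in Sat(error & busy) with some successor in Z. Already a fixed point.
Sat(E[(error & busy) U error]) = {0, 3}
|Sat(E[(error & busy) U error])| = |{0, 3}| = 2.

2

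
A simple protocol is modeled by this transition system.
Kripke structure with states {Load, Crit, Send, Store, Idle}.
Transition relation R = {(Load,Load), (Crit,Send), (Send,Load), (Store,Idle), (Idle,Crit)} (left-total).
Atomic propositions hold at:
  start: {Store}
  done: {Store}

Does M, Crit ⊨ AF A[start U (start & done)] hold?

No

Sat(start & done) = {Store}
A[start U (start & done)]: least fixpoint, start Z0 = Sat((start & done)) = {Store}, add states in Sat(start) with every successor in Z. Already a fixed point.
Sat(A[start U (start & done)]) = {Store}
AF A[start U (start & done)]: least fixpoint, start Z0 = {Store}, add states with every successor in Z. Already a fixed point.
Sat(AF A[start U (start & done)]) = {Store}
Crit ∉ Sat(AF A[start U (start & done)]) = {Store}, so the formula does not hold at Crit.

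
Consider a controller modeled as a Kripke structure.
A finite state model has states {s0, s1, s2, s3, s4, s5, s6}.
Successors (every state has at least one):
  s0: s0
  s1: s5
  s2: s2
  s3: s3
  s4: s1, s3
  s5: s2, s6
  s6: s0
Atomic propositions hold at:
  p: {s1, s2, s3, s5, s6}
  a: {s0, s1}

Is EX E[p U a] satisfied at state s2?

No

E[p U a]: least fixpoint, start Z0 = Sat(a) = {s0, s1}, add states in Sat(p) with some successor in Z. Z1 = {s0, s1, s6}; Z2 = {s0, s1, s5, s6}; fixed.
Sat(E[p U a]) = {s0, s1, s5, s6}
Sat(EX E[p U a]) = {s : some successor in {s0, s1, s5, s6}} = {s0, s1, s4, s5, s6}
s2 ∉ Sat(EX E[p U a]) = {s0, s1, s4, s5, s6}, so the formula does not hold at s2.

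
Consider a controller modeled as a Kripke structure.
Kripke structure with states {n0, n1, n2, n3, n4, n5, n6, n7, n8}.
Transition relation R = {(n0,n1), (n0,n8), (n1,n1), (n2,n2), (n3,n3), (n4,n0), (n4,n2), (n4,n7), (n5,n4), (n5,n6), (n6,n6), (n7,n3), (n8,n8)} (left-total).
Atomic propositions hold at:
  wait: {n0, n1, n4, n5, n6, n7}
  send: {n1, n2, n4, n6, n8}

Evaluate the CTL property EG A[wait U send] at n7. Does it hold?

No

A[wait U send]: least fixpoint, start Z0 = Sat(send) = {n1, n2, n4, n6, n8}, add states in Sat(wait) with every successor in Z. Z1 = {n0, n1, n2, n4, n5, n6, n8}; fixed.
Sat(A[wait U send]) = {n0, n1, n2, n4, n5, n6, n8}
EG A[wait U send]: greatest fixpoint, start Z0 = {n0, n1, n2, n4, n5, n6, n8}, keep only states in Sat with some successor in Z. Already a fixed point.
Sat(EG A[wait U send]) = {n0, n1, n2, n4, n5, n6, n8}
n7 ∉ Sat(EG A[wait U send]) = {n0, n1, n2, n4, n5, n6, n8}, so the formula does not hold at n7.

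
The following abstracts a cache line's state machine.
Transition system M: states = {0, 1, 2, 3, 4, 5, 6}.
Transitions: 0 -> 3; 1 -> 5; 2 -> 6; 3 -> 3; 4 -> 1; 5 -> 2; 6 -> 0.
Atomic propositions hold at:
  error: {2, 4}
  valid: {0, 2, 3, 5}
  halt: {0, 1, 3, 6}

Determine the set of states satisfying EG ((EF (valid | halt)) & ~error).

{0, 3, 6}

Sat(valid | halt) = {0, 1, 2, 3, 5, 6}
EF (valid | halt): least fixpoint, start Z0 = {0, 1, 2, 3, 5, 6}, add states with some successor in Z. Z1 = {0, 1, 2, 3, 4, 5, 6}; fixed.
Sat(EF (valid | halt)) = {0, 1, 2, 3, 4, 5, 6}
Sat(~error) = {0, 1, 3, 5, 6}
Sat((EF (valid | halt)) & ~error) = {0, 1, 3, 5, 6}
EG ((EF (valid | halt)) & ~error): greatest fixpoint, start Z0 = {0, 1, 3, 5, 6}, keep only states in Sat with some successor in Z. Z1 = {0, 1, 3, 6}; Z2 = {0, 3, 6}; fixed.
Sat(EG ((EF (valid | halt)) & ~error)) = {0, 3, 6}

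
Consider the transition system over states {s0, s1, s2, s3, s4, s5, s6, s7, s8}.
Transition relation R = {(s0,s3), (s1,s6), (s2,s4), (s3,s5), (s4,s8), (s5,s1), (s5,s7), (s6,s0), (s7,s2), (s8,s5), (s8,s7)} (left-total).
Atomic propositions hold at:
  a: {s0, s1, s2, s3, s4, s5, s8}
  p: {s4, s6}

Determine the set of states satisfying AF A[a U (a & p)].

Sat(a & p) = {s4}
A[a U (a & p)]: least fixpoint, start Z0 = Sat((a & p)) = {s4}, add states in Sat(a) with every successor in Z. Z1 = {s2, s4}; fixed.
Sat(A[a U (a & p)]) = {s2, s4}
AF A[a U (a & p)]: least fixpoint, start Z0 = {s2, s4}, add states with every successor in Z. Z1 = {s2, s4, s7}; fixed.
Sat(AF A[a U (a & p)]) = {s2, s4, s7}

{s2, s4, s7}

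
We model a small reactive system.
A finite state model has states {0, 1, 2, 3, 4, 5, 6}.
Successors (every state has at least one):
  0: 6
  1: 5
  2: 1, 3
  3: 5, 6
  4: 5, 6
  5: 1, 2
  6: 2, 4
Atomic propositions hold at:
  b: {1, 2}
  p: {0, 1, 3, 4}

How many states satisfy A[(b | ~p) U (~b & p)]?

3

Sat(~p) = {2, 5, 6}
Sat(b | ~p) = {1, 2, 5, 6}
Sat(~b) = {0, 3, 4, 5, 6}
Sat(~b & p) = {0, 3, 4}
A[(b | ~p) U (~b & p)]: least fixpoint, start Z0 = Sat((~b & p)) = {0, 3, 4}, add states in Sat(b | ~p) with every successor in Z. Already a fixed point.
Sat(A[(b | ~p) U (~b & p)]) = {0, 3, 4}
|Sat(A[(b | ~p) U (~b & p)])| = |{0, 3, 4}| = 3.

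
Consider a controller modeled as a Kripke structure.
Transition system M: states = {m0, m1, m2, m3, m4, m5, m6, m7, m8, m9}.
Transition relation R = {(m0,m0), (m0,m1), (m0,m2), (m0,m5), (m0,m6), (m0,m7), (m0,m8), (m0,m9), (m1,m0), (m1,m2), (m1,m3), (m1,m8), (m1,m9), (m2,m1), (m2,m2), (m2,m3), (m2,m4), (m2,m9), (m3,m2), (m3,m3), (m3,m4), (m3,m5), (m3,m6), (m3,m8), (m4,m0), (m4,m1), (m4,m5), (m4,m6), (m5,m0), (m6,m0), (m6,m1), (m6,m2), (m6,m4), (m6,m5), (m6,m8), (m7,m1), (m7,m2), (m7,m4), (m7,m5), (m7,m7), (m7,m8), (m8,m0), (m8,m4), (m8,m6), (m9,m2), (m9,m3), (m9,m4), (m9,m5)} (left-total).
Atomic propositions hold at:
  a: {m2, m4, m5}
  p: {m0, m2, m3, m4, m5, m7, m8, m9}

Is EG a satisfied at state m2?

EG a: greatest fixpoint, start Z0 = {m2, m4, m5}, keep only states in Sat with some successor in Z. Z1 = {m2, m4}; Z2 = {m2}; fixed.
Sat(EG a) = {m2}
m2 ∈ Sat(EG a) = {m2}, so the formula holds at m2.

Yes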